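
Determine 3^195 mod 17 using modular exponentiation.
Using Fermat: 3^{16} ≡ 1 (mod 17). 195 ≡ 3 (mod 16). So 3^{195} ≡ 3^{3} ≡ 10 (mod 17)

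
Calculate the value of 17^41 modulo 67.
By repeated squaring (mod 67): 17^{1}≡17, 17^{2}≡21, 17^{4}≡39, 17^{8}≡47, 17^{16}≡65, 17^{32}≡4. Then 17^{41} = 17^{32+8+1} ≡ 4 × 47 × 17 ≡ 47 (mod 67)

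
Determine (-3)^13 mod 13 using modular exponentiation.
Using Fermat: (-3)^{12} ≡ 1 (mod 13). 13 ≡ 1 (mod 12). So (-3)^{13} ≡ (-3)^{1} ≡ 10 (mod 13)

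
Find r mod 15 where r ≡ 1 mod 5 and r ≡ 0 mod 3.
M = 5 × 3 = 15. M₁ = 3, y₁ ≡ 2 mod 5. M₂ = 5, y₂ ≡ 2 mod 3. r = 1×3×2 + 0×5×2 ≡ 6 mod 15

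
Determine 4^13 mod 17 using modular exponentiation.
By repeated squaring (mod 17): 4^{1}≡4, 4^{2}≡16, 4^{4}≡1, 4^{8}≡1. Then 4^{13} = 4^{8+4+1} ≡ 1 × 1 × 4 ≡ 4 (mod 17)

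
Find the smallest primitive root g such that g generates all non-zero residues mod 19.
g = 2. For each prime q|18: 2^{9}≡18, 2^{6}≡7, none ≡ 1, so ord_19(2) = 18 and 2 is a primitive root.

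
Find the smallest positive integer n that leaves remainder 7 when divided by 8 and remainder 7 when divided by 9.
M = 8 × 9 = 72. M₁ = 9, y₁ ≡ 1 mod 8. M₂ = 8, y₂ ≡ 8 mod 9. n = 7×9×1 + 7×8×8 ≡ 7 mod 72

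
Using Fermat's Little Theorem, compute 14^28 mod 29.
By Fermat's Little Theorem, 14^{28} ≡ 1 mod 29 since 29 is prime and gcd(14, 29) = 1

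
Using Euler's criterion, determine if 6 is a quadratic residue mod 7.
By Euler's criterion: 6^{3} ≡ 6 (mod 7). Since this equals -1 (≡ 6), 6 is not a QR.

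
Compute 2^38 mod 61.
By repeated squaring mod 61: 2^{1}≡2, 2^{2}≡4, 2^{4}≡16, 2^{8}≡12, 2^{16}≡22, 2^{32}≡57. Then 2^{38} = 2^{32+4+2} ≡ 57 × 16 × 4 ≡ 49 mod 61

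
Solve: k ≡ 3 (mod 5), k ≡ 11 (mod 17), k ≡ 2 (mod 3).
M = 5 × 17 × 3 = 255. M₁ = 51, y₁ ≡ 1 (mod 5). M₂ = 15, y₂ ≡ 8 (mod 17). M₃ = 85, y₃ ≡ 1 (mod 3). k = 3×51×1 + 11×15×8 + 2×85×1 ≡ 113 (mod 255)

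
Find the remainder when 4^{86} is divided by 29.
By Fermat: 4^{28} ≡ 1 (mod 29). 86 = 3×28 + 2. So 4^{86} ≡ 4^{2} ≡ 16 (mod 29)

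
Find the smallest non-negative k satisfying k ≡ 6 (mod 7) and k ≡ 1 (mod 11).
M = 7 × 11 = 77. M₁ = 11, y₁ ≡ 2 (mod 7). M₂ = 7, y₂ ≡ 8 (mod 11). k = 6×11×2 + 1×7×8 ≡ 34 (mod 77)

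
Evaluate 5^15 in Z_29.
By repeated squaring (mod 29): 5^{1}≡5, 5^{2}≡25, 5^{4}≡16, 5^{8}≡24. Then 5^{15} = 5^{8+4+2+1} ≡ 24 × 16 × 25 × 5 ≡ 5 (mod 29)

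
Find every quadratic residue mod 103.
Squares in Z_103*: {1, 2, 4, 7, 8, 9, 13, 14, 15, 16, 17, 18, 19, 23, 25, 26, 28, 29, 30, 32, 33, 34, 36, 38, 41, 46, 49, 50, 52, 55, 56, 58, 59, 60, 61, 63, 64, 66, 68, 72, 76, 79, 81, 82, 83, 91, 92, 93, 97, 98, 100}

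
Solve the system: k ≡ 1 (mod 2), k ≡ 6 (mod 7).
M = 2 × 7 = 14. M₁ = 7, y₁ ≡ 1 (mod 2). M₂ = 2, y₂ ≡ 4 (mod 7). k = 1×7×1 + 6×2×4 ≡ 13 (mod 14)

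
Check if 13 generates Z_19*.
ord_19(13) divides 18. For each prime q|18: 13^{9}≡18, 13^{6}≡11, none ≡ 1. So 13 has order 18 and is a primitive root mod 19.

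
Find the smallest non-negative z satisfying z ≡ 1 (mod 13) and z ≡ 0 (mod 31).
M = 13 × 31 = 403. M₁ = 31, y₁ ≡ 8 (mod 13). M₂ = 13, y₂ ≡ 12 (mod 31). z = 1×31×8 + 0×13×12 ≡ 248 (mod 403)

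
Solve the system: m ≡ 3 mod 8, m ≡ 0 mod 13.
M = 8 × 13 = 104. M₁ = 13, y₁ ≡ 5 mod 8. M₂ = 8, y₂ ≡ 5 mod 13. m = 3×13×5 + 0×8×5 ≡ 91 mod 104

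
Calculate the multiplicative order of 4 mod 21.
Powers of 4 mod 21: 4^1≡4, 4^2≡16, 4^3≡1. ord_21(4) = 3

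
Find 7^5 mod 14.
By repeated squaring mod 14: 7^{1}≡7, 7^{2}≡7, 7^{4}≡7. Then 7^{5} = 7^{4+1} ≡ 7 × 7 ≡ 7 mod 14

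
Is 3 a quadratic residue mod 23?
By Euler's criterion: 3^{11} ≡ 1 mod 23. Since this equals 1, 3 is a QR.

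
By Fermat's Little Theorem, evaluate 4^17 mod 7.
By Fermat: 4^{6} ≡ 1 mod 7. 17 = 2×6 + 5. So 4^{17} ≡ 4^{5} ≡ 2 mod 7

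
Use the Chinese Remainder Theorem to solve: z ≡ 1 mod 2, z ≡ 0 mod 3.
M = 2 × 3 = 6. M₁ = 3, y₁ ≡ 1 mod 2. M₂ = 2, y₂ ≡ 2 mod 3. z = 1×3×1 + 0×2×2 ≡ 3 mod 6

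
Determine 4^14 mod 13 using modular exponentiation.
Using Fermat: 4^{12} ≡ 1 (mod 13). 14 ≡ 2 (mod 12). So 4^{14} ≡ 4^{2} ≡ 3 (mod 13)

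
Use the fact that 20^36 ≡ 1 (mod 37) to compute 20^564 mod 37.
By Fermat: 20^{36} ≡ 1 (mod 37). 564 ≡ 24 (mod 36). So 20^{564} ≡ 20^{24} ≡ 10 (mod 37)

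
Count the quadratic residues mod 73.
For prime 73, there are (p-1)/2 = (73-1)/2 = 36 quadratic residues (excluding 0).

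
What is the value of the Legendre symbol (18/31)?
(18/31) = 18^{15} mod 31 = 1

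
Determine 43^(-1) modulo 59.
Since 59 is prime, by Fermat 43^(-1) ≡ 43^{57} ≡ 11 mod 59. Verify: 43 × 11 = 473 ≡ 1 mod 59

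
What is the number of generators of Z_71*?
There are φ(71-1) = φ(70) = 24 primitive roots modulo 71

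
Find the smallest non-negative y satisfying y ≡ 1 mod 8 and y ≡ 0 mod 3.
M = 8 × 3 = 24. M₁ = 3, y₁ ≡ 3 mod 8. M₂ = 8, y₂ ≡ 2 mod 3. y = 1×3×3 + 0×8×2 ≡ 9 mod 24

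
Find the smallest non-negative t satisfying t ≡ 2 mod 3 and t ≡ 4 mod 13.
M = 3 × 13 = 39. M₁ = 13, y₁ ≡ 1 mod 3. M₂ = 3, y₂ ≡ 9 mod 13. t = 2×13×1 + 4×3×9 ≡ 17 mod 39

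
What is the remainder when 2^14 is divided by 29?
By repeated squaring mod 29: 2^{1}≡2, 2^{2}≡4, 2^{4}≡16, 2^{8}≡24. Then 2^{14} = 2^{8+4+2} ≡ 24 × 16 × 4 ≡ 28 mod 29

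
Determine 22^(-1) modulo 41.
Since 41 is prime, by Fermat 22^(-1) ≡ 22^{39} ≡ 28 (mod 41). Verify: 22 × 28 = 616 ≡ 1 (mod 41)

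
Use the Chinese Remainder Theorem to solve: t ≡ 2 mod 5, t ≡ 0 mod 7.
M = 5 × 7 = 35. M₁ = 7, y₁ ≡ 3 mod 5. M₂ = 5, y₂ ≡ 3 mod 7. t = 2×7×3 + 0×5×3 ≡ 7 mod 35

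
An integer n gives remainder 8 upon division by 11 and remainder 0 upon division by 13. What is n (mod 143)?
M = 11 × 13 = 143. M₁ = 13, y₁ ≡ 6 (mod 11). M₂ = 11, y₂ ≡ 6 (mod 13). n = 8×13×6 + 0×11×6 ≡ 52 (mod 143)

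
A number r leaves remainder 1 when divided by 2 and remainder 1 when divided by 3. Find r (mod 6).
M = 2 × 3 = 6. M₁ = 3, y₁ ≡ 1 (mod 2). M₂ = 2, y₂ ≡ 2 (mod 3). r = 1×3×1 + 1×2×2 ≡ 1 (mod 6)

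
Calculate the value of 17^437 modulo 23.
Using Fermat: 17^{22} ≡ 1 (mod 23). 437 ≡ 19 (mod 22). So 17^{437} ≡ 17^{19} ≡ 5 (mod 23)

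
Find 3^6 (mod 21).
By repeated squaring (mod 21): 3^{1}≡3, 3^{2}≡9, 3^{4}≡18. Then 3^{6} = 3^{4+2} ≡ 18 × 9 ≡ 15 (mod 21)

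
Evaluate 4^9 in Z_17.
By repeated squaring (mod 17): 4^{1}≡4, 4^{2}≡16, 4^{4}≡1, 4^{8}≡1. Then 4^{9} = 4^{8+1} ≡ 1 × 4 ≡ 4 (mod 17)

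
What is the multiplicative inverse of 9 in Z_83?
Since 83 is prime, by Fermat 9^(-1) ≡ 9^{81} ≡ 37 mod 83. Verify: 9 × 37 = 333 ≡ 1 mod 83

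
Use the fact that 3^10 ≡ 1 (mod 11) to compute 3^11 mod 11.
By Fermat: 3^{10} ≡ 1 (mod 11). So 3^{11} = 3^{10} · 3^{1} ≡ 3^{1} ≡ 3 (mod 11)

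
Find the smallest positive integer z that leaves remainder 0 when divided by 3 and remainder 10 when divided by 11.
M = 3 × 11 = 33. M₁ = 11, y₁ ≡ 2 mod 3. M₂ = 3, y₂ ≡ 4 mod 11. z = 0×11×2 + 10×3×4 ≡ 21 mod 33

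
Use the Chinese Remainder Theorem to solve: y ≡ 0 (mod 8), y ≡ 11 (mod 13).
M = 8 × 13 = 104. M₁ = 13, y₁ ≡ 5 (mod 8). M₂ = 8, y₂ ≡ 5 (mod 13). y = 0×13×5 + 11×8×5 ≡ 24 (mod 104)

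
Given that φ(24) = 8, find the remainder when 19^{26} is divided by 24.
By Euler: 19^{8} ≡ 1 (mod 24) since gcd(19, 24) = 1. 26 = 3×8 + 2. So 19^{26} ≡ 19^{2} ≡ 1 (mod 24)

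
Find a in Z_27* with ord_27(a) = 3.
10 has order 3 mod 27 since 10^{3} ≡ 1 mod 27 and no smaller power works.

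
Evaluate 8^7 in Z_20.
By repeated squaring (mod 20): 8^{1}≡8, 8^{2}≡4, 8^{4}≡16. Then 8^{7} = 8^{4+2+1} ≡ 16 × 4 × 8 ≡ 12 (mod 20)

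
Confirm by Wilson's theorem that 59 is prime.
(58)! mod 59 = 58. Since this equals -1 (mod 59), Wilson confirms 59 is prime.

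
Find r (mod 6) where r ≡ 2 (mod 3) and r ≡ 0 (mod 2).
M = 3 × 2 = 6. M₁ = 2, y₁ ≡ 2 (mod 3). M₂ = 3, y₂ ≡ 1 (mod 2). r = 2×2×2 + 0×3×1 ≡ 2 (mod 6)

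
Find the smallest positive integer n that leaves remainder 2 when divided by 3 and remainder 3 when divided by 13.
M = 3 × 13 = 39. M₁ = 13, y₁ ≡ 1 mod 3. M₂ = 3, y₂ ≡ 9 mod 13. n = 2×13×1 + 3×3×9 ≡ 29 mod 39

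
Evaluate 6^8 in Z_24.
By repeated squaring mod 24: 6^{1}≡6, 6^{2}≡12, 6^{4}≡0, 6^{8}≡0. So 6^{8} ≡ 0 mod 24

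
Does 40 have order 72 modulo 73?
ord_73(40) divides 72. For each prime q|72: 40^{36}≡72, 40^{24}≡8, none ≡ 1. So 40 has order 72 and is a primitive root mod 73.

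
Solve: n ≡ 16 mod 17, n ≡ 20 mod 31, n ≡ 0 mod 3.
M = 17 × 31 × 3 = 1581. M₁ = 93, y₁ ≡ 15 mod 17. M₂ = 51, y₂ ≡ 14 mod 31. M₃ = 527, y₃ ≡ 2 mod 3. n = 16×93×15 + 20×51×14 + 0×527×2 ≡ 237 mod 1581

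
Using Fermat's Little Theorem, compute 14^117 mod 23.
By Fermat: 14^{22} ≡ 1 mod 23. 117 = 5×22 + 7. So 14^{117} ≡ 14^{7} ≡ 19 mod 23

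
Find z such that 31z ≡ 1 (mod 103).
Since 103 is prime, by Fermat 31^(-1) ≡ 31^{101} ≡ 10 (mod 103). Verify: 31 × 10 = 310 ≡ 1 (mod 103)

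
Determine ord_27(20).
Powers of 20 mod 27: 20^1≡20, 20^2≡22, 20^3≡8, 20^4≡25, 20^5≡14, 20^6≡10, 20^7≡11, 20^8≡4, 20^9≡26, 20^10≡7, 20^11≡5, 20^12≡19, 20^13≡2, 20^14≡13, 20^15≡17, 20^16≡16, 20^17≡23, 20^18≡1. So the order of 20 is 18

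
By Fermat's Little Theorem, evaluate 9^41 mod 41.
By Fermat: 9^{40} ≡ 1 mod 41. So 9^{41} = 9^{40} · 9^{1} ≡ 9^{1} ≡ 9 mod 41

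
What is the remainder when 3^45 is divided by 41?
Using Fermat: 3^{40} ≡ 1 (mod 41). 45 ≡ 5 (mod 40). So 3^{45} ≡ 3^{5} ≡ 38 (mod 41)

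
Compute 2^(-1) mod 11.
Since 11 is prime, by Fermat 2^(-1) ≡ 2^{9} ≡ 6 mod 11. Verify: 2 × 6 = 12 ≡ 1 mod 11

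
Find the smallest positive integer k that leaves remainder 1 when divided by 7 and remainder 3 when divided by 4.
M = 7 × 4 = 28. M₁ = 4, y₁ ≡ 2 (mod 7). M₂ = 7, y₂ ≡ 3 (mod 4). k = 1×4×2 + 3×7×3 ≡ 15 (mod 28)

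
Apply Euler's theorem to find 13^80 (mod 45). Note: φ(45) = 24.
By Euler: 13^{24} ≡ 1 (mod 45) since gcd(13, 45) = 1. 80 = 3×24 + 8. So 13^{80} ≡ 13^{8} ≡ 16 (mod 45)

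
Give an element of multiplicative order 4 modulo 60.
7 has order 4 mod 60 since 7^{4} ≡ 1 (mod 60) and no smaller power works.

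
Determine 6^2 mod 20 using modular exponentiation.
6^{2} = 36 ≡ 16 mod 20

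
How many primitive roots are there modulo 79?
There are φ(79-1) = φ(78) = 24 primitive roots modulo 79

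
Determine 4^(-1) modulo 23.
Since 23 is prime, by Fermat 4^(-1) ≡ 4^{21} ≡ 6 (mod 23). Verify: 4 × 6 = 24 ≡ 1 (mod 23)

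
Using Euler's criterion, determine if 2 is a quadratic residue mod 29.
By Euler's criterion: 2^{14} ≡ 28 (mod 29). Since this equals -1 (≡ 28), 2 is not a QR.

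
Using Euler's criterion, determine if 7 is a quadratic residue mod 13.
By Euler's criterion: 7^{6} ≡ 12 mod 13. Since this equals -1 (≡ 12), 7 is not a QR.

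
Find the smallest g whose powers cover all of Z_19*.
g = 2. For each prime q|18: 2^{9}≡18, 2^{6}≡7, none ≡ 1, so ord_19(2) = 18 and 2 is a primitive root.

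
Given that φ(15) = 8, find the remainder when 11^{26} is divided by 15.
By Euler: 11^{8} ≡ 1 mod 15 since gcd(11, 15) = 1. 26 = 3×8 + 2. So 11^{26} ≡ 11^{2} ≡ 1 mod 15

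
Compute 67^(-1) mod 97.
Since 97 is prime, by Fermat 67^(-1) ≡ 67^{95} ≡ 42 mod 97. Verify: 67 × 42 = 2814 ≡ 1 mod 97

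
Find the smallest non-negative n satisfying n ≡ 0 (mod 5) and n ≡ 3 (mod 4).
M = 5 × 4 = 20. M₁ = 4, y₁ ≡ 4 (mod 5). M₂ = 5, y₂ ≡ 1 (mod 4). n = 0×4×4 + 3×5×1 ≡ 15 (mod 20)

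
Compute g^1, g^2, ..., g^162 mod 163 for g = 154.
154^1, 154^2, ..., 154^{162} mod 163: [154, 81, 86, 41, 120, 61, 103, 51, 30, 56, 148, 135, 89, 14, 37, 156, 63, 85, 50, 39, 138, 62, 94, 132, 116, 97, 105, 33, 29, 65, 67, 49, 48, 57, 139, 53, 12, 55, 157, 54, 3, 136, 80, 95, 123, 34, 20, 146, 153, 90, 5, 118, 79, 104, 42, 111, 142, 26, 92, 150, 117, 88, 23, 119, 70, 22, 128, 152, 99, 87, 32, 38, 147, 144, 8, 91, 159, 36, 2, 145, 162, 9, 82, 77, 122, 43, 102, 60, 112, 133, 107, 15, 28, 74, 149, 126, 7, 100, 78, 113, 124, 25, 101, 69, 31, 47, 66, 58, 130, 134, 98, 96, 114, 115, 106, 24, 110, 151, 108, 6, 109, 160, 27, 83, 68, 40, 129, 143, 17, 10, 73, 158, 45, 84, 59, 121, 52, 21, 137, 71, 13, 46, 75, 140, 44, 93, 141, 35, 11, 64, 76, 131, 125, 16, 19, 155, 72, 4, 127, 161, 18, 1]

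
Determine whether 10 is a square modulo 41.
By Euler's criterion: 10^{20} ≡ 1 (mod 41). Since this equals 1, 10 is a QR.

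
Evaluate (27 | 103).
(27/103) = 27^{51} mod 103 = -1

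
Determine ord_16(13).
Powers of 13 mod 16: 13^1≡13, 13^2≡9, 13^3≡5, 13^4≡1. So the order of 13 is 4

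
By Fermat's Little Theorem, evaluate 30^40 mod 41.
By Fermat's Little Theorem, 30^{40} ≡ 1 (mod 41) since 41 is prime and gcd(30, 41) = 1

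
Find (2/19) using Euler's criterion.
(2/19) = 2^{9} mod 19 = -1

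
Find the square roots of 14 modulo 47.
The square roots of 14 mod 47 are 25 and 22. Verify: 25² = 625 ≡ 14 (mod 47)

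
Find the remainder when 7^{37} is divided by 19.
By Fermat: 7^{18} ≡ 1 (mod 19). 37 = 2×18 + 1. So 7^{37} ≡ 7^{1} ≡ 7 (mod 19)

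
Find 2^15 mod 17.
By repeated squaring mod 17: 2^{1}≡2, 2^{2}≡4, 2^{4}≡16, 2^{8}≡1. Then 2^{15} = 2^{8+4+2+1} ≡ 1 × 16 × 4 × 2 ≡ 9 mod 17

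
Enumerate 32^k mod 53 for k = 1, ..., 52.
32^1, 32^2, ..., 32^{52} mod 53: [32, 17, 14, 24, 26, 37, 18, 46, 41, 40, 8, 44, 30, 6, 33, 49, 31, 38, 50, 10, 2, 11, 34, 28, 48, 52, 21, 36, 39, 29, 27, 16, 35, 7, 12, 13, 45, 9, 23, 47, 20, 4, 22, 15, 3, 43, 51, 42, 19, 25, 5, 1]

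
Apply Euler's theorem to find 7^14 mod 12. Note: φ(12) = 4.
By Euler: 7^{4} ≡ 1 mod 12 since gcd(7, 12) = 1. 14 = 3×4 + 2. So 7^{14} ≡ 7^{2} ≡ 1 mod 12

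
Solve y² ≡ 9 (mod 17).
The square roots of 9 mod 17 are 14 and 3. Verify: 14² = 196 ≡ 9 (mod 17)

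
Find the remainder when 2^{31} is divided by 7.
By Fermat: 2^{6} ≡ 1 mod 7. 31 = 5×6 + 1. So 2^{31} ≡ 2^{1} ≡ 2 mod 7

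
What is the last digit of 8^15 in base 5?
Using Fermat: 8^{4} ≡ 1 mod 5. 15 ≡ 3 mod 4. So 8^{15} ≡ 8^{3} ≡ 2 mod 5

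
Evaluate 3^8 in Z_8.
By repeated squaring mod 8: 3^{1}≡3, 3^{2}≡1, 3^{4}≡1, 3^{8}≡1. So 3^{8} ≡ 1 mod 8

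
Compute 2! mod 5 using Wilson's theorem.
(4)! = (2)! × (3) × (4) ≡ -1 mod 5. So (2)! ≡ -1 × [(4)(3)]^(-1) ≡ 2 mod 5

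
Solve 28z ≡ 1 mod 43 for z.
Since 43 is prime, by Fermat 28^(-1) ≡ 28^{41} ≡ 20 mod 43. Verify: 28 × 20 = 560 ≡ 1 mod 43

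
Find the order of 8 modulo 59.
Powers of 8 mod 59: 8^1≡8, 8^2≡5, 8^3≡40, 8^4≡25, 8^5≡23, 8^6≡7, 8^7≡56, 8^8≡35, 8^9≡44, 8^10≡57, 8^11≡43, 8^12≡49, 8^13≡38, 8^14≡9, 8^15≡13, 8^16≡45, 8^17≡6, 8^18≡48, 8^19≡30, 8^20≡4, 8^21≡32, 8^22≡20, 8^23≡42, 8^24≡41, 8^25≡33, 8^26≡28, 8^27≡47, 8^28≡22, 8^29≡58, 8^30≡51, 8^31≡54, 8^32≡19, 8^33≡34, 8^34≡36, 8^35≡52, 8^36≡3, 8^37≡24, 8^38≡15, 8^39≡2, 8^40≡16, 8^41≡10, 8^42≡21, 8^43≡50, 8^44≡46, 8^45≡14, 8^46≡53, 8^47≡11, 8^48≡29, 8^49≡55, 8^50≡27, 8^51≡39, 8^52≡17, 8^53≡18, 8^54≡26, 8^55≡31, 8^56≡12, 8^57≡37, 8^58≡1. ord_59(8) = 58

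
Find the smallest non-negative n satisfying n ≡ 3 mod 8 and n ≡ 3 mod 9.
M = 8 × 9 = 72. M₁ = 9, y₁ ≡ 1 mod 8. M₂ = 8, y₂ ≡ 8 mod 9. n = 3×9×1 + 3×8×8 ≡ 3 mod 72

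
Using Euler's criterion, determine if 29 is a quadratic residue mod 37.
By Euler's criterion: 29^{18} ≡ 36 mod 37. Since this equals -1 (≡ 36), 29 is not a QR.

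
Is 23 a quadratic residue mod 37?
By Euler's criterion: 23^{18} ≡ 36 (mod 37). Since this equals -1 (≡ 36), 23 is not a QR.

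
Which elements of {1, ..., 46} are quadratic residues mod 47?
Quadratic residues modulo 47: {1, 2, 3, 4, 6, 7, 8, 9, 12, 14, 16, 17, 18, 21, 24, 25, 27, 28, 32, 34, 36, 37, 42}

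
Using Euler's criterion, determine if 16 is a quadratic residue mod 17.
By Euler's criterion: 16^{8} ≡ 1 (mod 17). Since this equals 1, 16 is a QR.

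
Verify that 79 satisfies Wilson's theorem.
(78)! mod 79 = 78. Since this equals -1 mod 79, Wilson confirms 79 is prime.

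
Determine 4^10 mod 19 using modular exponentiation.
By repeated squaring (mod 19): 4^{1}≡4, 4^{2}≡16, 4^{4}≡9, 4^{8}≡5. Then 4^{10} = 4^{8+2} ≡ 5 × 16 ≡ 4 (mod 19)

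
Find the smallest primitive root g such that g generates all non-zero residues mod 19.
g = 2. Powers: [2, 4, 8, 16, 13, 7, 14, ...] generates all 18 non-zero residues.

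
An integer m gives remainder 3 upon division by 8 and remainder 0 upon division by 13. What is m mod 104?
M = 8 × 13 = 104. M₁ = 13, y₁ ≡ 5 mod 8. M₂ = 8, y₂ ≡ 5 mod 13. m = 3×13×5 + 0×8×5 ≡ 91 mod 104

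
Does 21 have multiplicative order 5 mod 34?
Powers of 21 mod 34: 21^1≡21, 21^2≡33, 21^3≡13, 21^4≡1. Already 21^4≡1, so the order is 4 < 5. No, the actual order is 4.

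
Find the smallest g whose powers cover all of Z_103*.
g = 5. Powers: [5, 25, 22, 7, 35, 72, 51, 49, 39, 92, ...] generates all 102 non-zero residues.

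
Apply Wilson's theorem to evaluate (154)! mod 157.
(156)! = (154)! × (155) × (156) ≡ -1 mod 157. So (154)! ≡ -1 × [(156)(155)]^(-1) ≡ 78 mod 157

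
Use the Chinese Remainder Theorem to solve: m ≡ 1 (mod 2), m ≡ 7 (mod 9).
M = 2 × 9 = 18. M₁ = 9, y₁ ≡ 1 (mod 2). M₂ = 2, y₂ ≡ 5 (mod 9). m = 1×9×1 + 7×2×5 ≡ 7 (mod 18)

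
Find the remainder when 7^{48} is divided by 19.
By Fermat: 7^{18} ≡ 1 mod 19. 48 = 2×18 + 12. So 7^{48} ≡ 7^{12} ≡ 1 mod 19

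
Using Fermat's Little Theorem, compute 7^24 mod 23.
By Fermat: 7^{22} ≡ 1 (mod 23). So 7^{24} = 7^{22} · 7^{2} ≡ 7^{2} ≡ 3 (mod 23)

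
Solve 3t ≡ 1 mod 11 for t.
Since 11 is prime, by Fermat 3^(-1) ≡ 3^{9} ≡ 4 mod 11. Verify: 3 × 4 = 12 ≡ 1 mod 11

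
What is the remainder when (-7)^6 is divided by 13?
By repeated squaring mod 13: (-7)^{1}≡6, (-7)^{2}≡10, (-7)^{4}≡9. Then (-7)^{6} = (-7)^{4+2} ≡ 9 × 10 ≡ 12 mod 13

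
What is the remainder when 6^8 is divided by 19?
By repeated squaring (mod 19): 6^{1}≡6, 6^{2}≡17, 6^{4}≡4, 6^{8}≡16. So 6^{8} ≡ 16 (mod 19)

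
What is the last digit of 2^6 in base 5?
Using Fermat: 2^{4} ≡ 1 mod 5. 6 ≡ 2 mod 4. So 2^{6} ≡ 2^{2} ≡ 4 mod 5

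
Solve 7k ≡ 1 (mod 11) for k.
Since 11 is prime, by Fermat 7^(-1) ≡ 7^{9} ≡ 8 (mod 11). Verify: 7 × 8 = 56 ≡ 1 (mod 11)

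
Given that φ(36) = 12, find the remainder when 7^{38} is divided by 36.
By Euler: 7^{12} ≡ 1 mod 36 since gcd(7, 36) = 1. 38 = 3×12 + 2. So 7^{38} ≡ 7^{2} ≡ 13 mod 36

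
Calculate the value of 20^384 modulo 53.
Using Fermat: 20^{52} ≡ 1 mod 53. 384 ≡ 20 mod 52. So 20^{384} ≡ 20^{20} ≡ 47 mod 53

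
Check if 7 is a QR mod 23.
By Euler's criterion: 7^{11} ≡ 22 mod 23. Since this equals -1 (≡ 22), 7 is not a QR.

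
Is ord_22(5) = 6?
Powers of 5 mod 22: 5^1≡5, 5^2≡3, 5^3≡15, 5^4≡9, 5^5≡1. Already 5^5≡1, so the order is 5 < 6. No, the actual order is 5.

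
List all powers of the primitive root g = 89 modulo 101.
89^1, 89^2, ..., 89^{100} mod 101: [89, 43, 90, 31, 32, 20, 63, 52, 83, 14, 34, 97, 48, 30, 44, 78, 74, 21, 51, 95, 72, 45, 66, 16, 10, 82, 26, 92, 7, 17, 99, 24, 15, 22, 39, 37, 61, 76, 98, 36, 73, 33, 8, 5, 41, 13, 46, 54, 59, 100, 12, 58, 11, 70, 69, 81, 38, 49, 18, 87, 67, 4, 53, 71, 57, 23, 27, 80, 50, 6, 29, 56, 35, 85, 91, 19, 75, 9, 94, 84, 2, 77, 86, 79, 62, 64, 40, 25, 3, 65, 28, 68, 93, 96, 60, 88, 55, 47, 42, 1]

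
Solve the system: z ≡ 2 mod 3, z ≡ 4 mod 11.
M = 3 × 11 = 33. M₁ = 11, y₁ ≡ 2 mod 3. M₂ = 3, y₂ ≡ 4 mod 11. z = 2×11×2 + 4×3×4 ≡ 26 mod 33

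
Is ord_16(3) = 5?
Powers of 3 mod 16: 3^1≡3, 3^2≡9, 3^3≡11, 3^4≡1. Already 3^4≡1, so the order is 4 < 5. No, the actual order is 4.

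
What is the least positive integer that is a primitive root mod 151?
g = 6. Powers: [6, 36, 65, 88, 75, 148, 133, 43, 107, ...] generates all 150 non-zero residues.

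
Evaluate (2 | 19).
(2/19) = 2^{9} mod 19 = -1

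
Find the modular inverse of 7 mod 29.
Since 29 is prime, by Fermat 7^(-1) ≡ 7^{27} ≡ 25 mod 29. Verify: 7 × 25 = 175 ≡ 1 mod 29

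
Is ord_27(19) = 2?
Powers of 19 mod 27: 19^1≡19, 19^2≡10, 19^3≡1. 19^2≡10≢1, so ord ≠ 2. No, the actual order is 3.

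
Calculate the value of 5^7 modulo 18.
By repeated squaring (mod 18): 5^{1}≡5, 5^{2}≡7, 5^{4}≡13. Then 5^{7} = 5^{4+2+1} ≡ 13 × 7 × 5 ≡ 5 (mod 18)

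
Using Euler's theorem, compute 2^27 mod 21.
By Euler: 2^{12} ≡ 1 mod 21 since gcd(2, 21) = 1. 27 = 2×12 + 3. So 2^{27} ≡ 2^{3} ≡ 8 mod 21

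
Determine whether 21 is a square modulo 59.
By Euler's criterion: 21^{29} ≡ 1 mod 59. Since this equals 1, 21 is a QR.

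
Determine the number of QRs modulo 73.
For prime 73, there are (p-1)/2 = (73-1)/2 = 36 quadratic residues (excluding 0).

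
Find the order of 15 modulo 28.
Powers of 15 mod 28: 15^1≡15, 15^2≡1. Order = 2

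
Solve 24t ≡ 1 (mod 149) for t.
Since 149 is prime, by Fermat 24^(-1) ≡ 24^{147} ≡ 118 (mod 149). Verify: 24 × 118 = 2832 ≡ 1 (mod 149)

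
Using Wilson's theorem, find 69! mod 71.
(70)! = (69)! × (70) ≡ -1 (mod 71). So (69)! ≡ -1 × (70)^(-1) ≡ (-1)×(-1) = 1 (mod 71)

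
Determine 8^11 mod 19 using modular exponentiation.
By repeated squaring mod 19: 8^{1}≡8, 8^{2}≡7, 8^{4}≡11, 8^{8}≡7. Then 8^{11} = 8^{8+2+1} ≡ 7 × 7 × 8 ≡ 12 mod 19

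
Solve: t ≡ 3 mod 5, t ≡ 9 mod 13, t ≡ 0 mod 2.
M = 5 × 13 × 2 = 130. M₁ = 26, y₁ ≡ 1 mod 5. M₂ = 10, y₂ ≡ 4 mod 13. M₃ = 65, y₃ ≡ 1 mod 2. t = 3×26×1 + 9×10×4 + 0×65×1 ≡ 48 mod 130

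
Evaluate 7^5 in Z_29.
By repeated squaring mod 29: 7^{1}≡7, 7^{2}≡20, 7^{4}≡23. Then 7^{5} = 7^{4+1} ≡ 23 × 7 ≡ 16 mod 29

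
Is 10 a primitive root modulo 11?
10^{2} ≡ 1 (mod 11) and 2 < 10, so ord_11(10) = 2 ≠ 10 and 10 is not a primitive root.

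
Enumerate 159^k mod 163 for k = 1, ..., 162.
159^1, 159^2, ..., 159^{162} mod 163: [159, 16, 99, 93, 117, 21, 79, 10, 123, 160, 12, 115, 29, 47, 138, 100, 89, 133, 120, 9, 127, 144, 76, 22, 75, 26, 59, 90, 129, 136, 108, 57, 98, 97, 101, 85, 149, 56, 102, 81, 2, 155, 32, 35, 23, 71, 42, 158, 20, 83, 157, 24, 67, 58, 94, 113, 37, 15, 103, 77, 18, 91, 125, 152, 44, 150, 52, 118, 17, 95, 109, 53, 114, 33, 31, 39, 7, 135, 112, 41, 162, 4, 147, 64, 70, 46, 142, 84, 153, 40, 3, 151, 48, 134, 116, 25, 63, 74, 30, 43, 154, 36, 19, 87, 141, 88, 137, 104, 73, 34, 27, 55, 106, 65, 66, 62, 78, 14, 107, 61, 82, 161, 8, 131, 128, 140, 92, 121, 5, 143, 80, 6, 139, 96, 105, 69, 50, 126, 148, 60, 86, 145, 72, 38, 11, 119, 13, 111, 45, 146, 68, 54, 110, 49, 130, 132, 124, 156, 28, 51, 122, 1]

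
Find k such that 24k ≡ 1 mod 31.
Since 31 is prime, by Fermat 24^(-1) ≡ 24^{29} ≡ 22 mod 31. Verify: 24 × 22 = 528 ≡ 1 mod 31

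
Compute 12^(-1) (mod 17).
Since 17 is prime, by Fermat 12^(-1) ≡ 12^{15} ≡ 10 (mod 17). Verify: 12 × 10 = 120 ≡ 1 (mod 17)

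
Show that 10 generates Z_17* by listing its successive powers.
10^1, 10^2, ..., 10^{16} mod 17: [10, 15, 14, 4, 6, 9, 5, 16, 7, 2, 3, 13, 11, 8, 12, 1]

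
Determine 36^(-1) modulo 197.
Since 197 is prime, by Fermat 36^(-1) ≡ 36^{195} ≡ 104 (mod 197). Verify: 36 × 104 = 3744 ≡ 1 (mod 197)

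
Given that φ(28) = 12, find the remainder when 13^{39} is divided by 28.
By Euler: 13^{12} ≡ 1 (mod 28) since gcd(13, 28) = 1. 39 = 3×12 + 3. So 13^{39} ≡ 13^{3} ≡ 13 (mod 28)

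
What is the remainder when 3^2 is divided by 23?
3^{2} = 9 ≡ 9 (mod 23)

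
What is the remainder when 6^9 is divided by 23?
By repeated squaring (mod 23): 6^{1}≡6, 6^{2}≡13, 6^{4}≡8, 6^{8}≡18. Then 6^{9} = 6^{8+1} ≡ 18 × 6 ≡ 16 (mod 23)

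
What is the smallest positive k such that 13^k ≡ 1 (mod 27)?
Powers of 13 mod 27: 13^1≡13, 13^2≡7, 13^3≡10, 13^4≡22, 13^5≡16, 13^6≡19, 13^7≡4, 13^8≡25, 13^9≡1. So the order of 13 is 9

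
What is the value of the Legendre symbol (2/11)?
(2/11) = 2^{5} mod 11 = -1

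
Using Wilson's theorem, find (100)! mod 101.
By Wilson's theorem, (100)! ≡ -1 ≡ 100 mod 101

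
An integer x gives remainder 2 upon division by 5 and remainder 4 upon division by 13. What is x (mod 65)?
M = 5 × 13 = 65. M₁ = 13, y₁ ≡ 2 (mod 5). M₂ = 5, y₂ ≡ 8 (mod 13). x = 2×13×2 + 4×5×8 ≡ 17 (mod 65)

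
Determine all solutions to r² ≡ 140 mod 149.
The square roots of 140 mod 149 are 17 and 132. Verify: 17² = 289 ≡ 140 mod 149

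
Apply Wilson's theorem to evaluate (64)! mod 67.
(66)! = (64)! × (65) × (66) ≡ -1 (mod 67). So (64)! ≡ -1 × [(66)(65)]^(-1) ≡ 33 (mod 67)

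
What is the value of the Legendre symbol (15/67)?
(15/67) = 15^{33} mod 67 = 1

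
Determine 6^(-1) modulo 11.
Since 11 is prime, by Fermat 6^(-1) ≡ 6^{9} ≡ 2 (mod 11). Verify: 6 × 2 = 12 ≡ 1 (mod 11)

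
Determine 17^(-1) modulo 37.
Since 37 is prime, by Fermat 17^(-1) ≡ 17^{35} ≡ 24 mod 37. Verify: 17 × 24 = 408 ≡ 1 mod 37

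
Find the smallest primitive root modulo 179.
g = 2. For each prime q|178: 2^{89}≡178, 2^{2}≡4, none ≡ 1, so ord_179(2) = 178 and 2 is a primitive root.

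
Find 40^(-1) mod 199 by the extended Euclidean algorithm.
Extended GCD: 40(5) + 199(-1) = 1. So 40^(-1) ≡ 5 mod 199. Verify: 40 × 5 = 200 ≡ 1 mod 199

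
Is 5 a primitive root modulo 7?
ord_7(5) divides 6. For each prime q|6: 5^{3}≡6, 5^{2}≡4, none ≡ 1. So 5 has order 6 and is a primitive root mod 7.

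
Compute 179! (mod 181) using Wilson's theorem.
(180)! = (179)! × (180) ≡ -1 (mod 181). So (179)! ≡ -1 × (180)^(-1) ≡ (-1)×(-1) = 1 (mod 181)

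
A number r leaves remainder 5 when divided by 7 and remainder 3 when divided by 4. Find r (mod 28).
M = 7 × 4 = 28. M₁ = 4, y₁ ≡ 2 (mod 7). M₂ = 7, y₂ ≡ 3 (mod 4). r = 5×4×2 + 3×7×3 ≡ 19 (mod 28)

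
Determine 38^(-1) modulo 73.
Since 73 is prime, by Fermat 38^(-1) ≡ 38^{71} ≡ 25 (mod 73). Verify: 38 × 25 = 950 ≡ 1 (mod 73)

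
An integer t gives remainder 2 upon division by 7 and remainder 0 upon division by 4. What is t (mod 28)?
M = 7 × 4 = 28. M₁ = 4, y₁ ≡ 2 (mod 7). M₂ = 7, y₂ ≡ 3 (mod 4). t = 2×4×2 + 0×7×3 ≡ 16 (mod 28)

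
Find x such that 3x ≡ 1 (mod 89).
Since 89 is prime, by Fermat 3^(-1) ≡ 3^{87} ≡ 30 (mod 89). Verify: 3 × 30 = 90 ≡ 1 (mod 89)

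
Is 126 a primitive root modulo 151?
ord_151(126) divides 150. For each prime q|150: 126^{75}≡150, 126^{50}≡118, 126^{30}≡64, none ≡ 1. So 126 has order 150 and is a primitive root mod 151.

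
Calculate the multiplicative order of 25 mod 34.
Powers of 25 mod 34: 25^1≡25, 25^2≡13, 25^3≡19, 25^4≡33, 25^5≡9, 25^6≡21, 25^7≡15, 25^8≡1. ord_34(25) = 8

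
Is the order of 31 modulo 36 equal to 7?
Powers of 31 mod 36: 31^1≡31, 31^2≡25, 31^3≡19, 31^4≡13, 31^5≡7, 31^6≡1. Already 31^6≡1, so the order is 6 < 7. No, the actual order is 6.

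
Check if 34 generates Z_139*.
34^{23} ≡ 1 (mod 139) and 23 < 138, so ord_139(34) = 23 ≠ 138 and 34 is not a primitive root.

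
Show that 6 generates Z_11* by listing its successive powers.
6^1, 6^2, ..., 6^{10} mod 11: [6, 3, 7, 9, 10, 5, 8, 4, 2, 1]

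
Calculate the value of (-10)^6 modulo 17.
By repeated squaring mod 17: (-10)^{1}≡7, (-10)^{2}≡15, (-10)^{4}≡4. Then (-10)^{6} = (-10)^{4+2} ≡ 4 × 15 ≡ 9 mod 17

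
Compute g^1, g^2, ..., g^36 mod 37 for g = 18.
18^1, 18^2, ..., 18^{36} mod 37: [18, 28, 23, 7, 15, 11, 13, 12, 31, 3, 17, 10, 32, 21, 8, 33, 2, 36, 19, 9, 14, 30, 22, 26, 24, 25, 6, 34, 20, 27, 5, 16, 29, 4, 35, 1]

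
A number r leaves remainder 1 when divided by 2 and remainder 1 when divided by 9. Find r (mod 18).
M = 2 × 9 = 18. M₁ = 9, y₁ ≡ 1 (mod 2). M₂ = 2, y₂ ≡ 5 (mod 9). r = 1×9×1 + 1×2×5 ≡ 1 (mod 18)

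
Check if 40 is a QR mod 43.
By Euler's criterion: 40^{21} ≡ 1 mod 43. Since this equals 1, 40 is a QR.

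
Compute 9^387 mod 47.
Using Fermat: 9^{46} ≡ 1 mod 47. 387 ≡ 19 mod 46. So 9^{387} ≡ 9^{19} ≡ 42 mod 47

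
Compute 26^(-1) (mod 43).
Since 43 is prime, by Fermat 26^(-1) ≡ 26^{41} ≡ 5 (mod 43). Verify: 26 × 5 = 130 ≡ 1 (mod 43)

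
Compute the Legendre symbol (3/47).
(3/47) = 3^{23} mod 47 = 1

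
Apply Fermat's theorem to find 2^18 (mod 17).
By Fermat: 2^{16} ≡ 1 (mod 17). So 2^{18} = 2^{16} · 2^{2} ≡ 2^{2} ≡ 4 (mod 17)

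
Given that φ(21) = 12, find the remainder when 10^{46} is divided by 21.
By Euler: 10^{12} ≡ 1 (mod 21) since gcd(10, 21) = 1. 46 = 3×12 + 10. So 10^{46} ≡ 10^{10} ≡ 4 (mod 21)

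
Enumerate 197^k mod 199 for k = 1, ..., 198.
197^1, 197^2, ..., 197^{198} mod 199: [197, 4, 191, 16, 167, 64, 71, 57, 85, 29, 141, 116, 166, 66, 67, 65, 69, 61, 77, 45, 109, 180, 38, 123, 152, 94, 11, 177, 44, 111, 176, 46, 107, 184, 30, 139, 120, 158, 82, 35, 129, 140, 118, 162, 74, 51, 97, 5, 189, 20, 159, 80, 39, 121, 156, 86, 27, 145, 108, 182, 34, 131, 136, 126, 146, 106, 186, 26, 147, 104, 190, 18, 163, 72, 55, 89, 21, 157, 84, 31, 137, 124, 150, 98, 3, 193, 12, 175, 48, 103, 192, 14, 171, 56, 87, 25, 149, 100, 198, 2, 195, 8, 183, 32, 135, 128, 142, 114, 170, 58, 83, 33, 133, 132, 134, 130, 138, 122, 154, 90, 19, 161, 76, 47, 105, 188, 22, 155, 88, 23, 153, 92, 15, 169, 60, 79, 41, 117, 164, 70, 59, 81, 37, 125, 148, 102, 194, 10, 179, 40, 119, 160, 78, 43, 113, 172, 54, 91, 17, 165, 68, 63, 73, 53, 93, 13, 173, 52, 95, 9, 181, 36, 127, 144, 110, 178, 42, 115, 168, 62, 75, 49, 101, 196, 6, 187, 24, 151, 96, 7, 185, 28, 143, 112, 174, 50, 99, 1]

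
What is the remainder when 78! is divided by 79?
By Wilson's theorem, (78)! ≡ -1 ≡ 78 (mod 79)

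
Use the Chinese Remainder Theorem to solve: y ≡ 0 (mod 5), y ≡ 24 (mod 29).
M = 5 × 29 = 145. M₁ = 29, y₁ ≡ 4 (mod 5). M₂ = 5, y₂ ≡ 6 (mod 29). y = 0×29×4 + 24×5×6 ≡ 140 (mod 145)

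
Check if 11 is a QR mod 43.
By Euler's criterion: 11^{21} ≡ 1 (mod 43). Since this equals 1, 11 is a QR.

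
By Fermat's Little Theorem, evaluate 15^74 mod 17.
By Fermat: 15^{16} ≡ 1 (mod 17). 74 = 4×16 + 10. So 15^{74} ≡ 15^{10} ≡ 4 (mod 17)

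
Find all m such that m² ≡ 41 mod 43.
The square roots of 41 mod 43 are 16 and 27. Verify: 16² = 256 ≡ 41 mod 43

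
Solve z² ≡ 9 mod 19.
The square roots of 9 mod 19 are 16 and 3. Verify: 16² = 256 ≡ 9 mod 19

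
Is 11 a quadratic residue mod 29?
By Euler's criterion: 11^{14} ≡ 28 mod 29. Since this equals -1 (≡ 28), 11 is not a QR.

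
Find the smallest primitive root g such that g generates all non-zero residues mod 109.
g = 6. Powers: [6, 36, 107, 97, 37, 4, ...] generates all 108 non-zero residues.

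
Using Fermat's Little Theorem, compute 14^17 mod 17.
By Fermat: 14^{16} ≡ 1 mod 17. So 14^{17} = 14^{16} · 14^{1} ≡ 14^{1} ≡ 14 mod 17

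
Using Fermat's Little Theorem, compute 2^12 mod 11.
By Fermat: 2^{10} ≡ 1 (mod 11). So 2^{12} = 2^{10} · 2^{2} ≡ 2^{2} ≡ 4 (mod 11)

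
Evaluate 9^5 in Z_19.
By repeated squaring mod 19: 9^{1}≡9, 9^{2}≡5, 9^{4}≡6. Then 9^{5} = 9^{4+1} ≡ 6 × 9 ≡ 16 mod 19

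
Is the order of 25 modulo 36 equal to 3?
Powers of 25 mod 36: 25^1≡25, 25^2≡13, 25^3≡1. First k with 25^k≡1 is k=3. Yes, ord_36(25) = 3.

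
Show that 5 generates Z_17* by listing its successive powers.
5^1, 5^2, ..., 5^{16} mod 17: [5, 8, 6, 13, 14, 2, 10, 16, 12, 9, 11, 4, 3, 15, 7, 1]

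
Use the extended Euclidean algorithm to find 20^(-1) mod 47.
Extended GCD: 20(-7) + 47(3) = 1. So 20^(-1) ≡ -7 ≡ 40 (mod 47). Verify: 20 × 40 = 800 ≡ 1 (mod 47)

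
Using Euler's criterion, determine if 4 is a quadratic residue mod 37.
By Euler's criterion: 4^{18} ≡ 1 mod 37. Since this equals 1, 4 is a QR.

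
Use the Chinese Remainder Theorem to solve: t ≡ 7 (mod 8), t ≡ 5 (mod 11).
M = 8 × 11 = 88. M₁ = 11, y₁ ≡ 3 (mod 8). M₂ = 8, y₂ ≡ 7 (mod 11). t = 7×11×3 + 5×8×7 ≡ 71 (mod 88)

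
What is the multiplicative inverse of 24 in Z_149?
Since 149 is prime, by Fermat 24^(-1) ≡ 24^{147} ≡ 118 mod 149. Verify: 24 × 118 = 2832 ≡ 1 mod 149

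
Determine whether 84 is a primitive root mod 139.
84^{46} ≡ 1 (mod 139) and 46 < 138, so ord_139(84) = 46 ≠ 138 and 84 is not a primitive root.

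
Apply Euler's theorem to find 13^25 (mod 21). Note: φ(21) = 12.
By Euler: 13^{12} ≡ 1 (mod 21) since gcd(13, 21) = 1. 25 = 2×12 + 1. So 13^{25} ≡ 13^{1} ≡ 13 (mod 21)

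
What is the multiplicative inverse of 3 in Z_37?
Since 37 is prime, by Fermat 3^(-1) ≡ 3^{35} ≡ 25 (mod 37). Verify: 3 × 25 = 75 ≡ 1 (mod 37)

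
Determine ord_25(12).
Powers of 12 mod 25: 12^1≡12, 12^2≡19, 12^3≡3, 12^4≡11, 12^5≡7, 12^6≡9, 12^7≡8, 12^8≡21, 12^9≡2, 12^10≡24, 12^11≡13, 12^12≡6, 12^13≡22, 12^14≡14, 12^15≡18, 12^16≡16, 12^17≡17, 12^18≡4, 12^19≡23, 12^20≡1. ord_25(12) = 20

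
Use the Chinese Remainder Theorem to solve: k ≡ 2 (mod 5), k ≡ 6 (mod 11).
M = 5 × 11 = 55. M₁ = 11, y₁ ≡ 1 (mod 5). M₂ = 5, y₂ ≡ 9 (mod 11). k = 2×11×1 + 6×5×9 ≡ 17 (mod 55)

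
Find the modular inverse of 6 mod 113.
Since 113 is prime, by Fermat 6^(-1) ≡ 6^{111} ≡ 19 mod 113. Verify: 6 × 19 = 114 ≡ 1 mod 113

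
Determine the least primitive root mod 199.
g = 3. For each prime q|198: 3^{99}≡198, 3^{66}≡106, 3^{18}≡125, none ≡ 1, so ord_199(3) = 198 and 3 is a primitive root.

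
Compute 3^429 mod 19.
Using Fermat: 3^{18} ≡ 1 (mod 19). 429 ≡ 15 (mod 18). So 3^{429} ≡ 3^{15} ≡ 12 (mod 19)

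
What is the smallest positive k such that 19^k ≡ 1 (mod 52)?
Powers of 19 mod 52: 19^1≡19, 19^2≡49, 19^3≡47, 19^4≡9, 19^5≡15, 19^6≡25, 19^7≡7, 19^8≡29, 19^9≡31, 19^10≡17, 19^11≡11, 19^12≡1. Order = 12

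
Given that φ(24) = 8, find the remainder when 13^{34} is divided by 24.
By Euler: 13^{8} ≡ 1 mod 24 since gcd(13, 24) = 1. 34 = 4×8 + 2. So 13^{34} ≡ 13^{2} ≡ 1 mod 24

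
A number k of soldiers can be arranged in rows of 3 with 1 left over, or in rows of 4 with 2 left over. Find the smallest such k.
M = 3 × 4 = 12. M₁ = 4, y₁ ≡ 1 mod 3. M₂ = 3, y₂ ≡ 3 mod 4. k = 1×4×1 + 2×3×3 ≡ 10 mod 12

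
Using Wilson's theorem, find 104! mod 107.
(106)! = (104)! × (105) × (106) ≡ -1 mod 107. So (104)! ≡ -1 × [(106)(105)]^(-1) ≡ 53 mod 107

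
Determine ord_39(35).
Powers of 35 mod 39: 35^1≡35, 35^2≡16, 35^3≡14, 35^4≡22, 35^5≡29, 35^6≡1. Order = 6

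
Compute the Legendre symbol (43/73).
(43/73) = 43^{36} mod 73 = -1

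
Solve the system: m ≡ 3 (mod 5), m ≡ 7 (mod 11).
M = 5 × 11 = 55. M₁ = 11, y₁ ≡ 1 (mod 5). M₂ = 5, y₂ ≡ 9 (mod 11). m = 3×11×1 + 7×5×9 ≡ 18 (mod 55)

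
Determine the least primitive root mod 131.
g = 2. Powers: [2, 4, 8, 16, 32, 64, 128, 125, 119, 107, ...] generates all 130 non-zero residues.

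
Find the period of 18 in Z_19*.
Powers of 18 mod 19: 18^1≡18, 18^2≡1. ord_19(18) = 2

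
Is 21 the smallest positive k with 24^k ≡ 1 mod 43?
Powers of 24 mod 43: 24^1≡24, 24^2≡17, 24^3≡21, 24^4≡31, 24^5≡13, 24^6≡11, 24^7≡6, 24^8≡15, 24^9≡16, 24^10≡40, 24^11≡14, 24^12≡35, 24^13≡23, 24^14≡36, 24^15≡4, 24^16≡10, 24^17≡25, 24^18≡41, 24^19≡38, 24^20≡9, 24^21≡1. First k with 24^k≡1 is k=21. Yes, ord_43(24) = 21.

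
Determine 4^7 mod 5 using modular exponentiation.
Using Fermat: 4^{4} ≡ 1 mod 5. 7 ≡ 3 mod 4. So 4^{7} ≡ 4^{3} ≡ 4 mod 5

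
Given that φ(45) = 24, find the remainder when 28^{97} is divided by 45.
By Euler: 28^{24} ≡ 1 (mod 45) since gcd(28, 45) = 1. 97 = 4×24 + 1. So 28^{97} ≡ 28^{1} ≡ 28 (mod 45)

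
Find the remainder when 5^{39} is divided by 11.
By Fermat: 5^{10} ≡ 1 mod 11. 39 = 3×10 + 9. So 5^{39} ≡ 5^{9} ≡ 9 mod 11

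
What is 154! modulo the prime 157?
(156)! = (154)! × (155) × (156) ≡ -1 mod 157. So (154)! ≡ -1 × [(156)(155)]^(-1) ≡ 78 mod 157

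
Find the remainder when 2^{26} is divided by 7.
By Fermat: 2^{6} ≡ 1 (mod 7). 26 = 4×6 + 2. So 2^{26} ≡ 2^{2} ≡ 4 (mod 7)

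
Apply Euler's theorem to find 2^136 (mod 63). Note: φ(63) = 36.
By Euler: 2^{36} ≡ 1 (mod 63) since gcd(2, 63) = 1. 136 = 3×36 + 28. So 2^{136} ≡ 2^{28} ≡ 16 (mod 63)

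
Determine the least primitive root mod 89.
g = 3. For each prime q|88: 3^{44}≡88, 3^{8}≡64, none ≡ 1, so ord_89(3) = 88 and 3 is a primitive root.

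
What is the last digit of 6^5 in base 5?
Using Fermat: 6^{4} ≡ 1 mod 5. 5 ≡ 1 mod 4. So 6^{5} ≡ 6^{1} ≡ 1 mod 5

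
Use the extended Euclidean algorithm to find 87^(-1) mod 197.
Extended GCD: 87(77) + 197(-34) = 1. So 87^(-1) ≡ 77 mod 197. Verify: 87 × 77 = 6699 ≡ 1 mod 197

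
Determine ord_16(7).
Powers of 7 mod 16: 7^1≡7, 7^2≡1. So the order of 7 is 2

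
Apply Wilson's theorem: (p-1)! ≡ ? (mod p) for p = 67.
By Wilson's theorem, (66)! ≡ -1 ≡ 66 (mod 67)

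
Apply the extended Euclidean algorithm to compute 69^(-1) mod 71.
Extended GCD: 69(35) + 71(-34) = 1. So 69^(-1) ≡ 35 (mod 71). Verify: 69 × 35 = 2415 ≡ 1 (mod 71)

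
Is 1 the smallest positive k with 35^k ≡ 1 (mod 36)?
Powers of 35 mod 36: 35^1≡35, 35^2≡1. 35^1≡35≢1, so ord ≠ 1. No, the actual order is 2.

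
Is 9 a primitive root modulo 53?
9^{26} ≡ 1 mod 53 and 26 < 52, so ord_53(9) = 26 ≠ 52 and 9 is not a primitive root.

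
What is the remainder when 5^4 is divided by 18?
5^{4} = 625 ≡ 13 mod 18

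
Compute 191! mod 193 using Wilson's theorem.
(192)! = (191)! × (192) ≡ -1 mod 193. So (191)! ≡ -1 × (192)^(-1) ≡ (-1)×(-1) = 1 mod 193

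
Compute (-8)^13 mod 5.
Using Fermat: (-8)^{4} ≡ 1 mod 5. 13 ≡ 1 mod 4. So (-8)^{13} ≡ (-8)^{1} ≡ 2 mod 5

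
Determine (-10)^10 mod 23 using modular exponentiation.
By repeated squaring mod 23: (-10)^{1}≡13, (-10)^{2}≡8, (-10)^{4}≡18, (-10)^{8}≡2. Then (-10)^{10} = (-10)^{8+2} ≡ 2 × 8 ≡ 16 mod 23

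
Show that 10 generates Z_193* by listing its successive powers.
10^1, 10^2, ..., 10^{192} mod 193: [10, 100, 35, 157, 26, 67, 91, 138, 29, 97, 5, 50, 114, 175, 13, 130, 142, 69, 111, 145, 99, 25, 57, 184, 103, 65, 71, 131, 152, 169, 146, 109, 125, 92, 148, 129, 132, 162, 76, 181, 73, 151, 159, 46, 74, 161, 66, 81, 38, 187, 133, 172, 176, 23, 37, 177, 33, 137, 19, 190, 163, 86, 88, 108, 115, 185, 113, 165, 106, 95, 178, 43, 44, 54, 154, 189, 153, 179, 53, 144, 89, 118, 22, 27, 77, 191, 173, 186, 123, 72, 141, 59, 11, 110, 135, 192, 183, 93, 158, 36, 167, 126, 102, 55, 164, 96, 188, 143, 79, 18, 180, 63, 51, 124, 82, 48, 94, 168, 136, 9, 90, 128, 122, 62, 41, 24, 47, 84, 68, 101, 45, 64, 61, 31, 117, 12, 120, 42, 34, 147, 119, 32, 127, 112, 155, 6, 60, 21, 17, 170, 156, 16, 160, 56, 174, 3, 30, 107, 105, 85, 78, 8, 80, 28, 87, 98, 15, 150, 149, 139, 39, 4, 40, 14, 140, 49, 104, 75, 171, 166, 116, 2, 20, 7, 70, 121, 52, 134, 182, 83, 58, 1]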